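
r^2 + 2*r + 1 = (r + 1)^2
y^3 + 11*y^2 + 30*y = y*(y + 5)*(y + 6)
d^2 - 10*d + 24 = (d - 6)*(d - 4)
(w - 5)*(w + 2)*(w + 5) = w^3 + 2*w^2 - 25*w - 50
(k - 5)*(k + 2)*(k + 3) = k^3 - 19*k - 30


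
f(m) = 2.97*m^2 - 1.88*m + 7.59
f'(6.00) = 33.76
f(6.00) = 103.23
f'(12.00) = 69.40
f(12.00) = 412.71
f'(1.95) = 9.70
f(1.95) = 15.22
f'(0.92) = 3.58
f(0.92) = 8.37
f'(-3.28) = -21.36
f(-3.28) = 45.71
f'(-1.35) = -9.90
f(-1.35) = 15.54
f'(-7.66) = -47.38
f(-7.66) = 196.26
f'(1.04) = 4.30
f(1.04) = 8.85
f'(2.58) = 13.45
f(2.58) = 22.51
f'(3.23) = 17.31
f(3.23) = 32.50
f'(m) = 5.94*m - 1.88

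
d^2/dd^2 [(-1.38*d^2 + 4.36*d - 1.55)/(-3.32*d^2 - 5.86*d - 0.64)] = (-149.81168*d^3 + 84.9149760000001*d^2 + 236.518128*d + 133.699864)/(36.594368*d^6 + 193.773792*d^5 + 363.185424*d^4 + 275.938024*d^3 + 70.011648*d^2 + 7.200768*d + 0.262144)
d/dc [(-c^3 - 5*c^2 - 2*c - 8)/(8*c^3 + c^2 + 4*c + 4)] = 3*(13*c^4 + 8*c^3 + 54*c^2 - 8*c + 8)/(64*c^6 + 16*c^5 + 65*c^4 + 72*c^3 + 24*c^2 + 32*c + 16)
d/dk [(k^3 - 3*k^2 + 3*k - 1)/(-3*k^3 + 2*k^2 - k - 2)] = (-7*k^4 + 16*k^3 - 18*k^2 + 16*k - 7)/(9*k^6 - 12*k^5 + 10*k^4 + 8*k^3 - 7*k^2 + 4*k + 4)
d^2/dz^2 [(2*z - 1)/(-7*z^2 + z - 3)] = 2*(-(2*z - 1)*(14*z - 1)^2 + 3*(14*z - 3)*(7*z^2 - z + 3))/(7*z^2 - z + 3)^3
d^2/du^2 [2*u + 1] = 0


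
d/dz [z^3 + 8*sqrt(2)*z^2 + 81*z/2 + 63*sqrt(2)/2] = 3*z^2 + 16*sqrt(2)*z + 81/2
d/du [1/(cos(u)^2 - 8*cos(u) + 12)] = 2*(cos(u) - 4)*sin(u)/(cos(u)^2 - 8*cos(u) + 12)^2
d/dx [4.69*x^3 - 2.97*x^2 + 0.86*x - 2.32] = 14.07*x^2 - 5.94*x + 0.86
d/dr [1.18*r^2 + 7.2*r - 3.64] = 2.36*r + 7.2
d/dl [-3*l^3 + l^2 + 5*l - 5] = -9*l^2 + 2*l + 5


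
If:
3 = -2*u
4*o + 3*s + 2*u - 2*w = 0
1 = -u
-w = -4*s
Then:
No Solution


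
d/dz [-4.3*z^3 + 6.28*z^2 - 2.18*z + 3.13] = -12.9*z^2 + 12.56*z - 2.18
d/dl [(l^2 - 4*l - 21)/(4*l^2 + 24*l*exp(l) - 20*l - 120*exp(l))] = (2*(l - 2)*(l^2 + 6*l*exp(l) - 5*l - 30*exp(l)) + (-l^2 + 4*l + 21)*(6*l*exp(l) + 2*l - 24*exp(l) - 5))/(4*(l^2 + 6*l*exp(l) - 5*l - 30*exp(l))^2)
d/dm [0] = 0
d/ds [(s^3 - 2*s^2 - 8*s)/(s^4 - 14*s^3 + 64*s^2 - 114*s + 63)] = (-s^5 + s^4 + 63*s^3 - 263*s^2 + 140*s + 168)/(s^7 - 25*s^6 + 249*s^5 - 1273*s^4 + 3595*s^3 - 5571*s^2 + 4347*s - 1323)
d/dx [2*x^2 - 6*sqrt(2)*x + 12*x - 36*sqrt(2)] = 4*x - 6*sqrt(2) + 12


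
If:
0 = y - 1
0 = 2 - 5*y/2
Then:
No Solution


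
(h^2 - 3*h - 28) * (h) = h^3 - 3*h^2 - 28*h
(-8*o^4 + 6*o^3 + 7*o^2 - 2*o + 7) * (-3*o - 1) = 24*o^5 - 10*o^4 - 27*o^3 - o^2 - 19*o - 7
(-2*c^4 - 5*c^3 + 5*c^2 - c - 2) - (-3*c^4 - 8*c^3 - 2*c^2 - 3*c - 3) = c^4 + 3*c^3 + 7*c^2 + 2*c + 1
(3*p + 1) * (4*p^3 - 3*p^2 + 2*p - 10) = 12*p^4 - 5*p^3 + 3*p^2 - 28*p - 10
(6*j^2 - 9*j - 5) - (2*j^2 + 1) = 4*j^2 - 9*j - 6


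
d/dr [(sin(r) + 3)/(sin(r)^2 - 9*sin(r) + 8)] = (-6*sin(r) + cos(r)^2 + 34)*cos(r)/(sin(r)^2 - 9*sin(r) + 8)^2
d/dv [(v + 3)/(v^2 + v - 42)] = (v^2 + v - (v + 3)*(2*v + 1) - 42)/(v^2 + v - 42)^2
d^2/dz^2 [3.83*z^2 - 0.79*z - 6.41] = 7.66000000000000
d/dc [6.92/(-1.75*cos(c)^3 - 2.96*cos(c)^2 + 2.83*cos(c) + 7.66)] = (-36.33*cos(c)^2 - 40.9664*cos(c) + 19.5836)*sin(c)/(1.75*cos(c)^3 + 2.96*cos(c)^2 - 2.83*cos(c) - 7.66)^2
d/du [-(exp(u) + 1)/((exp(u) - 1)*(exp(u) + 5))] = (exp(2*u) + 2*exp(u) + 9)*exp(u)/(exp(4*u) + 8*exp(3*u) + 6*exp(2*u) - 40*exp(u) + 25)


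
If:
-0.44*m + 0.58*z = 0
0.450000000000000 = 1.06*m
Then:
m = 0.42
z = 0.32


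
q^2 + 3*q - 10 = (q - 2)*(q + 5)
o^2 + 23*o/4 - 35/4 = (o - 5/4)*(o + 7)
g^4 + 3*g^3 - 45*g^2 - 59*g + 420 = (g - 5)*(g - 3)*(g + 4)*(g + 7)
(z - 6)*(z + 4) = z^2 - 2*z - 24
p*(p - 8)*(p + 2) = p^3 - 6*p^2 - 16*p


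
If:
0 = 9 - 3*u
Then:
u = 3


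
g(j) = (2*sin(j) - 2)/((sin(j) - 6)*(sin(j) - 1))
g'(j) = 2*cos(j)/((sin(j) - 6)*(sin(j) - 1)) - (2*sin(j) - 2)*cos(j)/((sin(j) - 6)*(sin(j) - 1)^2) - (2*sin(j) - 2)*cos(j)/((sin(j) - 6)^2*(sin(j) - 1))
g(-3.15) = -0.33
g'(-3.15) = 0.06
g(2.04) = -0.39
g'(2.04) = 0.03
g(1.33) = -0.40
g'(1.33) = -0.02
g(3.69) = -0.31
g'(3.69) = 0.04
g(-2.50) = -0.30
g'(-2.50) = 0.04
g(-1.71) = -0.29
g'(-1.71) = 0.01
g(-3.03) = -0.33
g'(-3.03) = 0.05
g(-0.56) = -0.31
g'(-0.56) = -0.04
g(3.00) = -0.34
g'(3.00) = 0.06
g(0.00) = -0.33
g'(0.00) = -0.06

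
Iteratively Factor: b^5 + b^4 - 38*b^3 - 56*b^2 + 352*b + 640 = (b - 4)*(b^4 + 5*b^3 - 18*b^2 - 128*b - 160) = (b - 5)*(b - 4)*(b^3 + 10*b^2 + 32*b + 32) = (b - 5)*(b - 4)*(b + 4)*(b^2 + 6*b + 8) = (b - 5)*(b - 4)*(b + 2)*(b + 4)*(b + 4)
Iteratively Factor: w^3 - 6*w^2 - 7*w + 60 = (w + 3)*(w^2 - 9*w + 20) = (w - 5)*(w + 3)*(w - 4)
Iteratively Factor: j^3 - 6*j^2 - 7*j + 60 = (j - 5)*(j^2 - j - 12) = (j - 5)*(j - 4)*(j + 3)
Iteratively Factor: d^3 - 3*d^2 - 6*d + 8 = (d + 2)*(d^2 - 5*d + 4) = (d - 4)*(d + 2)*(d - 1)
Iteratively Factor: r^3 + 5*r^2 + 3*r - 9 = (r + 3)*(r^2 + 2*r - 3) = (r + 3)^2*(r - 1)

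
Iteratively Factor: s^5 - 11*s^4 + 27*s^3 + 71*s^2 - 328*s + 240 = (s - 1)*(s^4 - 10*s^3 + 17*s^2 + 88*s - 240) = (s - 1)*(s + 3)*(s^3 - 13*s^2 + 56*s - 80) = (s - 5)*(s - 1)*(s + 3)*(s^2 - 8*s + 16) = (s - 5)*(s - 4)*(s - 1)*(s + 3)*(s - 4)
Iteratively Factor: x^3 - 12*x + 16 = (x - 2)*(x^2 + 2*x - 8) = (x - 2)*(x + 4)*(x - 2)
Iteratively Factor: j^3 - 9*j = (j + 3)*(j^2 - 3*j) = (j - 3)*(j + 3)*(j)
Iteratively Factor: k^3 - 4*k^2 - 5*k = (k + 1)*(k^2 - 5*k) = k*(k + 1)*(k - 5)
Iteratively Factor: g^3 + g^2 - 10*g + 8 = (g - 2)*(g^2 + 3*g - 4) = (g - 2)*(g - 1)*(g + 4)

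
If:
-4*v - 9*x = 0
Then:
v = -9*x/4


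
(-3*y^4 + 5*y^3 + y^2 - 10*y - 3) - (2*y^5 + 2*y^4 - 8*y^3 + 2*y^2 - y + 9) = -2*y^5 - 5*y^4 + 13*y^3 - y^2 - 9*y - 12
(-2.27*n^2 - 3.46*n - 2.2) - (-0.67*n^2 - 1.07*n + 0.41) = -1.6*n^2 - 2.39*n - 2.61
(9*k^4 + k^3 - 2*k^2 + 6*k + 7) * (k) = 9*k^5 + k^4 - 2*k^3 + 6*k^2 + 7*k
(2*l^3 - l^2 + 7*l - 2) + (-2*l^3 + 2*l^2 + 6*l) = l^2 + 13*l - 2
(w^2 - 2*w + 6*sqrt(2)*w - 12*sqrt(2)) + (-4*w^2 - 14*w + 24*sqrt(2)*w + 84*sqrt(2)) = -3*w^2 - 16*w + 30*sqrt(2)*w + 72*sqrt(2)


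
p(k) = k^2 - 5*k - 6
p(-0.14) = -5.28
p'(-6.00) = -17.00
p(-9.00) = 120.00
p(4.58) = -7.92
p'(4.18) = 3.36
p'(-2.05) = -9.10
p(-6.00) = 60.00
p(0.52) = -8.33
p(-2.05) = 8.45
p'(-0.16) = -5.32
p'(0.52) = -3.96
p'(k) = 2*k - 5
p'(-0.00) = -5.00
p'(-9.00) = -23.00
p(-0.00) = -6.00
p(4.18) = -9.43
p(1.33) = -10.88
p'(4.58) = 4.16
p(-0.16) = -5.17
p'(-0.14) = -5.28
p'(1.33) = -2.34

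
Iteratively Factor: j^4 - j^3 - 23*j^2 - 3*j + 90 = (j - 5)*(j^3 + 4*j^2 - 3*j - 18) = (j - 5)*(j + 3)*(j^2 + j - 6) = (j - 5)*(j - 2)*(j + 3)*(j + 3)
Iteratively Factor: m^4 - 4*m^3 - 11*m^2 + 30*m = (m)*(m^3 - 4*m^2 - 11*m + 30) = m*(m + 3)*(m^2 - 7*m + 10) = m*(m - 2)*(m + 3)*(m - 5)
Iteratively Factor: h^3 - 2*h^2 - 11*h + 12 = (h - 1)*(h^2 - h - 12) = (h - 1)*(h + 3)*(h - 4)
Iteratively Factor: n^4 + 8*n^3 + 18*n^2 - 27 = (n + 3)*(n^3 + 5*n^2 + 3*n - 9) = (n - 1)*(n + 3)*(n^2 + 6*n + 9) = (n - 1)*(n + 3)^2*(n + 3)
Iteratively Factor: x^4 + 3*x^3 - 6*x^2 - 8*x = (x - 2)*(x^3 + 5*x^2 + 4*x) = x*(x - 2)*(x^2 + 5*x + 4) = x*(x - 2)*(x + 1)*(x + 4)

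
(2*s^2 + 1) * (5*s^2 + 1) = 10*s^4 + 7*s^2 + 1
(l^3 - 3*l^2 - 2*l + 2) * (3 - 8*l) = -8*l^4 + 27*l^3 + 7*l^2 - 22*l + 6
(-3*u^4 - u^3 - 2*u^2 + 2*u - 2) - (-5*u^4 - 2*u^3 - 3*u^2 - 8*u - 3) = 2*u^4 + u^3 + u^2 + 10*u + 1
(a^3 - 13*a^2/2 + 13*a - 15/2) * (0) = 0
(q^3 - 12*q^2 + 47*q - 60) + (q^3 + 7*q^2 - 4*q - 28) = 2*q^3 - 5*q^2 + 43*q - 88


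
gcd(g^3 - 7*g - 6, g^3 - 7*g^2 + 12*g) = g - 3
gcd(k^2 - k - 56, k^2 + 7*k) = k + 7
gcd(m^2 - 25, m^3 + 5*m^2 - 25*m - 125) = m^2 - 25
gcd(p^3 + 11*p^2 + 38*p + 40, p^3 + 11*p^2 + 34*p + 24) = p + 4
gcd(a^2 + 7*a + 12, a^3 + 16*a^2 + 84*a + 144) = a + 4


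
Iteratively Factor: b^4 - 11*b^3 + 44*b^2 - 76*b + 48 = (b - 2)*(b^3 - 9*b^2 + 26*b - 24) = (b - 2)^2*(b^2 - 7*b + 12) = (b - 3)*(b - 2)^2*(b - 4)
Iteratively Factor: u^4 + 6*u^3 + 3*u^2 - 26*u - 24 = (u + 1)*(u^3 + 5*u^2 - 2*u - 24) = (u - 2)*(u + 1)*(u^2 + 7*u + 12) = (u - 2)*(u + 1)*(u + 4)*(u + 3)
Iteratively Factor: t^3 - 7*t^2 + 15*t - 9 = (t - 1)*(t^2 - 6*t + 9) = (t - 3)*(t - 1)*(t - 3)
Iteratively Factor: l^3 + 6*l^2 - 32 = (l - 2)*(l^2 + 8*l + 16) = (l - 2)*(l + 4)*(l + 4)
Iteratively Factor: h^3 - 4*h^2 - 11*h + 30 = (h - 2)*(h^2 - 2*h - 15) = (h - 2)*(h + 3)*(h - 5)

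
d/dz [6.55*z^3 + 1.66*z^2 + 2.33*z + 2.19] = 19.65*z^2 + 3.32*z + 2.33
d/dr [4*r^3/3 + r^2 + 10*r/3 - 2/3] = 4*r^2 + 2*r + 10/3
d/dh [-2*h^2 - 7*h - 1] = -4*h - 7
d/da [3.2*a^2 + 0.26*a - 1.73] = 6.4*a + 0.26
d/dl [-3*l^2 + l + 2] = 1 - 6*l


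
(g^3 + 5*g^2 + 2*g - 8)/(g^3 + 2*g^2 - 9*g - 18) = (g^2 + 3*g - 4)/(g^2 - 9)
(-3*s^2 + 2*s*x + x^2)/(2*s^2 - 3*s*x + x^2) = (3*s + x)/(-2*s + x)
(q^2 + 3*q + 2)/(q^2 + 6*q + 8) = (q + 1)/(q + 4)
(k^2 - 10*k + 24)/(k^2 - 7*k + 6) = (k - 4)/(k - 1)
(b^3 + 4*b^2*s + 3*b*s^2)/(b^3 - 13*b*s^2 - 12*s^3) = b/(b - 4*s)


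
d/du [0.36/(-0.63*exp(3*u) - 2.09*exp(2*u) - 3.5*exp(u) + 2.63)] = (0.6804*exp(2*u) + 1.5048*exp(u) + 1.26)*exp(u)/(0.63*exp(3*u) + 2.09*exp(2*u) + 3.5*exp(u) - 2.63)^2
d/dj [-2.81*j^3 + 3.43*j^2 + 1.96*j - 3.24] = -8.43*j^2 + 6.86*j + 1.96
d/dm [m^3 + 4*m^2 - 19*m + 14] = 3*m^2 + 8*m - 19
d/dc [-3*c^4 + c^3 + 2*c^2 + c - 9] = -12*c^3 + 3*c^2 + 4*c + 1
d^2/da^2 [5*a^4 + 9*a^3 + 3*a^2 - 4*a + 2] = 60*a^2 + 54*a + 6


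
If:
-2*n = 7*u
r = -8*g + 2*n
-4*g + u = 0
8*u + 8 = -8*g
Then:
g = -1/5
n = 14/5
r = 36/5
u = -4/5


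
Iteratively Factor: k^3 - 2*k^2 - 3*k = (k - 3)*(k^2 + k) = k*(k - 3)*(k + 1)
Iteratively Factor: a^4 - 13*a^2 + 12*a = (a + 4)*(a^3 - 4*a^2 + 3*a) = (a - 1)*(a + 4)*(a^2 - 3*a) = a*(a - 1)*(a + 4)*(a - 3)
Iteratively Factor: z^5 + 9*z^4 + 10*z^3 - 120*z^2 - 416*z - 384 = (z - 4)*(z^4 + 13*z^3 + 62*z^2 + 128*z + 96) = (z - 4)*(z + 2)*(z^3 + 11*z^2 + 40*z + 48) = (z - 4)*(z + 2)*(z + 4)*(z^2 + 7*z + 12) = (z - 4)*(z + 2)*(z + 4)^2*(z + 3)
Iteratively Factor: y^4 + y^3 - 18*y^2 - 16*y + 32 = (y - 1)*(y^3 + 2*y^2 - 16*y - 32) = (y - 1)*(y + 2)*(y^2 - 16) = (y - 4)*(y - 1)*(y + 2)*(y + 4)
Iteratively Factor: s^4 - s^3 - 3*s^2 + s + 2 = (s - 1)*(s^3 - 3*s - 2) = (s - 1)*(s + 1)*(s^2 - s - 2) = (s - 1)*(s + 1)^2*(s - 2)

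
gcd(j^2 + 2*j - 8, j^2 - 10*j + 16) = j - 2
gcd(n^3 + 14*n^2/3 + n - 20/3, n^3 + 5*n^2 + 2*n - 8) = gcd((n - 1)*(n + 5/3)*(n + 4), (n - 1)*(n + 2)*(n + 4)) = n^2 + 3*n - 4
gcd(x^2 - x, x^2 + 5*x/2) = x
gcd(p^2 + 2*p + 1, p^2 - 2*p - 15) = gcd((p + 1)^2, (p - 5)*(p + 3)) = 1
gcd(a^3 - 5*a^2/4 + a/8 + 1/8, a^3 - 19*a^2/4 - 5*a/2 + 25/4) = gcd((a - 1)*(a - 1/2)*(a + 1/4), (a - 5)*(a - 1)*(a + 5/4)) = a - 1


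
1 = 1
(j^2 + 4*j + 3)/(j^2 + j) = (j + 3)/j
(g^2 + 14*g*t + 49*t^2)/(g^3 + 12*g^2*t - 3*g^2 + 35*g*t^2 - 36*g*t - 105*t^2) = (g + 7*t)/(g^2 + 5*g*t - 3*g - 15*t)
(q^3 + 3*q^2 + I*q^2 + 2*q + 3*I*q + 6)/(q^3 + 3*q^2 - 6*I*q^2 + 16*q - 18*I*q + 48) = (q - I)/(q - 8*I)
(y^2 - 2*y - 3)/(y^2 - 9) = (y + 1)/(y + 3)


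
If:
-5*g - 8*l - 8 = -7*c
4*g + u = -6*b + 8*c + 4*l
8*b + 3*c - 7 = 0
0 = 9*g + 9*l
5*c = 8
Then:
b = 11/40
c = 8/5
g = -16/15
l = 16/15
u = 1181/60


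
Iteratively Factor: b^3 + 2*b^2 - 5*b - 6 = (b + 3)*(b^2 - b - 2) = (b + 1)*(b + 3)*(b - 2)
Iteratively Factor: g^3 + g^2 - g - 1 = (g + 1)*(g^2 - 1) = (g - 1)*(g + 1)*(g + 1)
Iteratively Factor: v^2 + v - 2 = (v - 1)*(v + 2)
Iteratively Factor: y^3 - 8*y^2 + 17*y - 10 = (y - 2)*(y^2 - 6*y + 5) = (y - 5)*(y - 2)*(y - 1)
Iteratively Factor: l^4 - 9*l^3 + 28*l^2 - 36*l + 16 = (l - 2)*(l^3 - 7*l^2 + 14*l - 8) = (l - 4)*(l - 2)*(l^2 - 3*l + 2) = (l - 4)*(l - 2)*(l - 1)*(l - 2)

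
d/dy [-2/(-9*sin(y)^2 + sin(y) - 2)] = 2*(1 - 18*sin(y))*cos(y)/(9*sin(y)^2 - sin(y) + 2)^2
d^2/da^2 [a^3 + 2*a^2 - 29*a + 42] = 6*a + 4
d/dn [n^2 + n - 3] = 2*n + 1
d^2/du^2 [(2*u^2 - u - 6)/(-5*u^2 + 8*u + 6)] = 2*(-55*u^3 + 270*u^2 - 630*u + 444)/(125*u^6 - 600*u^5 + 510*u^4 + 928*u^3 - 612*u^2 - 864*u - 216)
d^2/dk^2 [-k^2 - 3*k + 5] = -2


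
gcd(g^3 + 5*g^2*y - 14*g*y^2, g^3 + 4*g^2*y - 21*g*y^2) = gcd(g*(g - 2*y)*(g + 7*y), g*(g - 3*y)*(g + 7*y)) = g^2 + 7*g*y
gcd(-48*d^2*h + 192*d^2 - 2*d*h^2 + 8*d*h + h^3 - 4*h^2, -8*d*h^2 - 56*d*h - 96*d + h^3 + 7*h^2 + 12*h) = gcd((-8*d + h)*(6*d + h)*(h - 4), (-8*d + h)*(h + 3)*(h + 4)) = 8*d - h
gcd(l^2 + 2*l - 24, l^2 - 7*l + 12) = l - 4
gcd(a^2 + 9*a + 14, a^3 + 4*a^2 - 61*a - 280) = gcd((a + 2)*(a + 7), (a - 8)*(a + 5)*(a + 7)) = a + 7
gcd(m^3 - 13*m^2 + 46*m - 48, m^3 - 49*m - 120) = m - 8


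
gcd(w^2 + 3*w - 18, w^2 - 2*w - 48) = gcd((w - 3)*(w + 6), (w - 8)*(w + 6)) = w + 6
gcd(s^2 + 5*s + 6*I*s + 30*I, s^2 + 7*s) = 1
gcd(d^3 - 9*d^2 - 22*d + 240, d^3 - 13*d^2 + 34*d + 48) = d^2 - 14*d + 48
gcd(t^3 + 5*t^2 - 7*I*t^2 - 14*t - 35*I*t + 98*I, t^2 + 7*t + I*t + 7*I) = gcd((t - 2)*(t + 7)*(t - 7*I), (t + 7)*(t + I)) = t + 7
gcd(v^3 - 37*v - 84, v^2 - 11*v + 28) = v - 7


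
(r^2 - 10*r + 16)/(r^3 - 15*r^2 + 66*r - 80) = 1/(r - 5)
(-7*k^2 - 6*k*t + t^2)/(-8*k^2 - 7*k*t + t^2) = (-7*k + t)/(-8*k + t)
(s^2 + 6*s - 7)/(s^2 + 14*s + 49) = (s - 1)/(s + 7)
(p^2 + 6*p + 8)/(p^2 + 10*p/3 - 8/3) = 3*(p + 2)/(3*p - 2)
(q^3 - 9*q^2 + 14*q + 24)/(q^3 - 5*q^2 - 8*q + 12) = (q^2 - 3*q - 4)/(q^2 + q - 2)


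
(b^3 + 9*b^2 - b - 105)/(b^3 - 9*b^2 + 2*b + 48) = (b^2 + 12*b + 35)/(b^2 - 6*b - 16)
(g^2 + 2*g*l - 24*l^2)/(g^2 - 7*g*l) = (g^2 + 2*g*l - 24*l^2)/(g*(g - 7*l))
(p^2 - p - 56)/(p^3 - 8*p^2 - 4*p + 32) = (p + 7)/(p^2 - 4)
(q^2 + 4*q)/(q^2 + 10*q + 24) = q/(q + 6)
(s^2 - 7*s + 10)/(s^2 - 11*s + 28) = (s^2 - 7*s + 10)/(s^2 - 11*s + 28)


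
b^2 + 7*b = b*(b + 7)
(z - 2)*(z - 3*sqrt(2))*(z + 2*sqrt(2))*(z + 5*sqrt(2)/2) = z^4 - 2*z^3 + 3*sqrt(2)*z^3/2 - 17*z^2 - 3*sqrt(2)*z^2 - 30*sqrt(2)*z + 34*z + 60*sqrt(2)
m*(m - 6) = m^2 - 6*m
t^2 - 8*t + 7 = (t - 7)*(t - 1)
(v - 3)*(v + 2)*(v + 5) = v^3 + 4*v^2 - 11*v - 30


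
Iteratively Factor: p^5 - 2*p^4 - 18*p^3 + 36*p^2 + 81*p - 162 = (p + 3)*(p^4 - 5*p^3 - 3*p^2 + 45*p - 54) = (p - 3)*(p + 3)*(p^3 - 2*p^2 - 9*p + 18) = (p - 3)*(p + 3)^2*(p^2 - 5*p + 6) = (p - 3)^2*(p + 3)^2*(p - 2)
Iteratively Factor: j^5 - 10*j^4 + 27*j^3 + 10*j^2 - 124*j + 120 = (j - 2)*(j^4 - 8*j^3 + 11*j^2 + 32*j - 60) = (j - 2)^2*(j^3 - 6*j^2 - j + 30) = (j - 3)*(j - 2)^2*(j^2 - 3*j - 10) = (j - 3)*(j - 2)^2*(j + 2)*(j - 5)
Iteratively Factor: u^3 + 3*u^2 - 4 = (u + 2)*(u^2 + u - 2) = (u + 2)^2*(u - 1)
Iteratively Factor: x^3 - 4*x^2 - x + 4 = (x + 1)*(x^2 - 5*x + 4) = (x - 4)*(x + 1)*(x - 1)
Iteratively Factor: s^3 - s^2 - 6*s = (s)*(s^2 - s - 6) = s*(s + 2)*(s - 3)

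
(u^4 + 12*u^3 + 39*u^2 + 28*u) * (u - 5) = u^5 + 7*u^4 - 21*u^3 - 167*u^2 - 140*u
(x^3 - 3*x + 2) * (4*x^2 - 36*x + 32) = 4*x^5 - 36*x^4 + 20*x^3 + 116*x^2 - 168*x + 64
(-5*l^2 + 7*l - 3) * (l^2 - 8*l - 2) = -5*l^4 + 47*l^3 - 49*l^2 + 10*l + 6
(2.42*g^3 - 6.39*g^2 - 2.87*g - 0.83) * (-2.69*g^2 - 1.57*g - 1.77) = -6.5098*g^5 + 13.3897*g^4 + 13.4692*g^3 + 18.0489*g^2 + 6.383*g + 1.4691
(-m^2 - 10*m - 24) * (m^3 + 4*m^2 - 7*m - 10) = -m^5 - 14*m^4 - 57*m^3 - 16*m^2 + 268*m + 240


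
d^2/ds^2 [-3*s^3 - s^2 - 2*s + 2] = -18*s - 2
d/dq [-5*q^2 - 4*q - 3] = -10*q - 4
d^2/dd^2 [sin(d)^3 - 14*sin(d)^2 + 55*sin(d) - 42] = -9*sin(d)^3 + 56*sin(d)^2 - 49*sin(d) - 28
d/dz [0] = 0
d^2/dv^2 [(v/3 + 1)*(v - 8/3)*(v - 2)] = 2*v - 10/9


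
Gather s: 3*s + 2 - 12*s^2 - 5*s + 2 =-12*s^2 - 2*s + 4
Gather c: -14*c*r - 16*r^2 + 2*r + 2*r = -14*c*r - 16*r^2 + 4*r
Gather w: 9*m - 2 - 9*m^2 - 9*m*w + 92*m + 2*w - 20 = -9*m^2 + 101*m + w*(2 - 9*m) - 22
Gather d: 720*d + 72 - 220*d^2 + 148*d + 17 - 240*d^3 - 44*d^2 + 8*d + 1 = -240*d^3 - 264*d^2 + 876*d + 90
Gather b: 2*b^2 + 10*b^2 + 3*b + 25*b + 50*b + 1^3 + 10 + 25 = 12*b^2 + 78*b + 36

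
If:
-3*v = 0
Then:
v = 0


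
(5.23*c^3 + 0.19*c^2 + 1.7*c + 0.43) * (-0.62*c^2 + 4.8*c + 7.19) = -3.2426*c^5 + 24.9862*c^4 + 37.4617*c^3 + 9.2595*c^2 + 14.287*c + 3.0917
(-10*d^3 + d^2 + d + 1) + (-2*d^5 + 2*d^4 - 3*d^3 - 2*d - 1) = -2*d^5 + 2*d^4 - 13*d^3 + d^2 - d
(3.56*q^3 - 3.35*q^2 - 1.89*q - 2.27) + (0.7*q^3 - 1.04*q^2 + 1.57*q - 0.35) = 4.26*q^3 - 4.39*q^2 - 0.32*q - 2.62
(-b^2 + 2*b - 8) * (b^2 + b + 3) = -b^4 + b^3 - 9*b^2 - 2*b - 24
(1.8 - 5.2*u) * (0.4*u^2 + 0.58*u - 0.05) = -2.08*u^3 - 2.296*u^2 + 1.304*u - 0.09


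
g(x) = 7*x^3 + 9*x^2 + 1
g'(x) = 21*x^2 + 18*x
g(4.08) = 626.24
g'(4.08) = 423.01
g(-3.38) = -166.48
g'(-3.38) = 179.07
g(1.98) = 90.62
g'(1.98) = 117.97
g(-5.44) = -859.58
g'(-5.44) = 523.55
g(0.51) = 4.27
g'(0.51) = 14.64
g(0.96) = 15.49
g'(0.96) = 36.63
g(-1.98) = -18.05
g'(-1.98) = 46.69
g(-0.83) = 3.20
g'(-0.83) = -0.47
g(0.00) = 1.00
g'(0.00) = 0.00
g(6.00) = 1837.00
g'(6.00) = 864.00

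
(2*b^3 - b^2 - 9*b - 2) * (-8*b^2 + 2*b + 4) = -16*b^5 + 12*b^4 + 78*b^3 - 6*b^2 - 40*b - 8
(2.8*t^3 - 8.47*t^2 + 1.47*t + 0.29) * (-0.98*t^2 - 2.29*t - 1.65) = -2.744*t^5 + 1.8886*t^4 + 13.3357*t^3 + 10.325*t^2 - 3.0896*t - 0.4785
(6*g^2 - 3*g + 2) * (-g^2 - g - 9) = -6*g^4 - 3*g^3 - 53*g^2 + 25*g - 18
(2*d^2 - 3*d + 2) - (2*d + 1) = 2*d^2 - 5*d + 1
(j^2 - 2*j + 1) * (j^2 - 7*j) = j^4 - 9*j^3 + 15*j^2 - 7*j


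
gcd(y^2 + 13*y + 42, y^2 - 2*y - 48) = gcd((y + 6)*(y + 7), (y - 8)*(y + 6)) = y + 6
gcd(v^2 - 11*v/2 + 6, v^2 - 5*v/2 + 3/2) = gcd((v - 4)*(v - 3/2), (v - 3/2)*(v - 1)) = v - 3/2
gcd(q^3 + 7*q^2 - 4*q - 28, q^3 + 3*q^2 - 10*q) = q - 2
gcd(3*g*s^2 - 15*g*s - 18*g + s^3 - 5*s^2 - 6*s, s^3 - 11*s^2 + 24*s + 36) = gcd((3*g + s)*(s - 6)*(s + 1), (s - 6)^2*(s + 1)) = s^2 - 5*s - 6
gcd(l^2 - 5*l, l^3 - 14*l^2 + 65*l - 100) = l - 5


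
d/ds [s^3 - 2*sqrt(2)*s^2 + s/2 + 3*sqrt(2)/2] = 3*s^2 - 4*sqrt(2)*s + 1/2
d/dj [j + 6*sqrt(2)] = 1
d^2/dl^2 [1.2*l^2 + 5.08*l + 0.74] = 2.40000000000000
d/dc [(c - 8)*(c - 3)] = 2*c - 11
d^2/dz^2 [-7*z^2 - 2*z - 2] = -14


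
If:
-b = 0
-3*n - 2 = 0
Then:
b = 0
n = -2/3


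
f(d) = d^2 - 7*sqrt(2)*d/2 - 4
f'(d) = 2*d - 7*sqrt(2)/2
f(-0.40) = -1.86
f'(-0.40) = -5.75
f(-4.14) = 33.63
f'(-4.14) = -13.23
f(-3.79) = 29.12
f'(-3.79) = -12.53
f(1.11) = -8.26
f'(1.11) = -2.73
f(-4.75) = 42.07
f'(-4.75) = -14.45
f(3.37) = -9.32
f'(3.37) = 1.79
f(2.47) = -10.12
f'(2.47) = -0.00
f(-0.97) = 1.74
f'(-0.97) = -6.89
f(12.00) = 80.60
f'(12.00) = 19.05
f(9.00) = 32.45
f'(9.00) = 13.05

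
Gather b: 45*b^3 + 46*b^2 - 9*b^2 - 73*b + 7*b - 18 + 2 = 45*b^3 + 37*b^2 - 66*b - 16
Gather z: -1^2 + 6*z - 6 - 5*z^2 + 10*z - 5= -5*z^2 + 16*z - 12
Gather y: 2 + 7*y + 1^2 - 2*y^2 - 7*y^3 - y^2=-7*y^3 - 3*y^2 + 7*y + 3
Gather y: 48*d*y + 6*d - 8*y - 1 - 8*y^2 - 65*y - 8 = 6*d - 8*y^2 + y*(48*d - 73) - 9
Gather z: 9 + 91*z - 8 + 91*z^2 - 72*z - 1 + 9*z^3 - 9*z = 9*z^3 + 91*z^2 + 10*z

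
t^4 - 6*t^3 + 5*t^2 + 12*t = t*(t - 4)*(t - 3)*(t + 1)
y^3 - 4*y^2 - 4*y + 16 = (y - 4)*(y - 2)*(y + 2)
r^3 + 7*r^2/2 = r^2*(r + 7/2)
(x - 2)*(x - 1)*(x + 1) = x^3 - 2*x^2 - x + 2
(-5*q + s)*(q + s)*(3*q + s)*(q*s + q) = -15*q^4*s - 15*q^4 - 17*q^3*s^2 - 17*q^3*s - q^2*s^3 - q^2*s^2 + q*s^4 + q*s^3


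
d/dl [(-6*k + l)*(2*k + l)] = -4*k + 2*l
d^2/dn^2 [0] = 0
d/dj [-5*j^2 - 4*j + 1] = -10*j - 4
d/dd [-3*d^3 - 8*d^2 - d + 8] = -9*d^2 - 16*d - 1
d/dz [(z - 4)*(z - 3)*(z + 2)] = 3*z^2 - 10*z - 2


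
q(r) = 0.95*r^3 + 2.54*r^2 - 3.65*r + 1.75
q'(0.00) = -3.65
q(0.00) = 1.75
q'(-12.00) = 345.79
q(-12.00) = -1230.29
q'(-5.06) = 43.62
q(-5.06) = -37.82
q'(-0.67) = -5.77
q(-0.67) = 5.05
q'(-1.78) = -3.66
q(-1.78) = 10.94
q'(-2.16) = -1.33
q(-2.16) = 11.91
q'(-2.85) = 5.02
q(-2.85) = 10.79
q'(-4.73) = 36.08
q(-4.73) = -24.69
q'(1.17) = 6.19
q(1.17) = 2.48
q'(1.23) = 6.91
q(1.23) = 2.87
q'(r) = 2.85*r^2 + 5.08*r - 3.65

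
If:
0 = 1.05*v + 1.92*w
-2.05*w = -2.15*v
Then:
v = 0.00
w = 0.00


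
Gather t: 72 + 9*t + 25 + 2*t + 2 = 11*t + 99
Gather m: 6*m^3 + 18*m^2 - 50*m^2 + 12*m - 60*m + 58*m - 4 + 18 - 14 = 6*m^3 - 32*m^2 + 10*m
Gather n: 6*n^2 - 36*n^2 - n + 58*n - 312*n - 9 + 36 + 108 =-30*n^2 - 255*n + 135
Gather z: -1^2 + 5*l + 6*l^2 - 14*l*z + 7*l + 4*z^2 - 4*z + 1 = 6*l^2 + 12*l + 4*z^2 + z*(-14*l - 4)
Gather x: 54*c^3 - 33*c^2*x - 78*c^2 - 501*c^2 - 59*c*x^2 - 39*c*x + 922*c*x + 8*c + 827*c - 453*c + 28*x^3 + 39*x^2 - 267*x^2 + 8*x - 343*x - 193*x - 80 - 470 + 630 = 54*c^3 - 579*c^2 + 382*c + 28*x^3 + x^2*(-59*c - 228) + x*(-33*c^2 + 883*c - 528) + 80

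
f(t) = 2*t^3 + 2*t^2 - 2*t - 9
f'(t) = 6*t^2 + 4*t - 2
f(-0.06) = -8.87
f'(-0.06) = -2.22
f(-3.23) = -49.07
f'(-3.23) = 47.68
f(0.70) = -8.73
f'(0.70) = 3.74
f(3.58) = 101.24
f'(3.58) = 89.22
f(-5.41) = -256.32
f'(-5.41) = 151.97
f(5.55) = 383.41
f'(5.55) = 205.02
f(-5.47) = -265.55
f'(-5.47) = 155.65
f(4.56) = 213.10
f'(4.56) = 141.00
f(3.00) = 57.00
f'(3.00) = 64.00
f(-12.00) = -3153.00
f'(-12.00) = 814.00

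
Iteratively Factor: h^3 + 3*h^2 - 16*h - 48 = (h + 3)*(h^2 - 16) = (h - 4)*(h + 3)*(h + 4)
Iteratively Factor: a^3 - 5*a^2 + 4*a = (a)*(a^2 - 5*a + 4) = a*(a - 4)*(a - 1)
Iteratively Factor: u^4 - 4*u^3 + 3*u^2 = (u)*(u^3 - 4*u^2 + 3*u) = u*(u - 1)*(u^2 - 3*u) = u^2*(u - 1)*(u - 3)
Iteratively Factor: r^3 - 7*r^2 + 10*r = (r - 2)*(r^2 - 5*r) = r*(r - 2)*(r - 5)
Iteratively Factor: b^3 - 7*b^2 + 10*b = (b)*(b^2 - 7*b + 10) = b*(b - 2)*(b - 5)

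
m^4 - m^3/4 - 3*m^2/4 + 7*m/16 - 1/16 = (m - 1/2)^2*(m - 1/4)*(m + 1)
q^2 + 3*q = q*(q + 3)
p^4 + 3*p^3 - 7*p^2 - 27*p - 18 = (p - 3)*(p + 1)*(p + 2)*(p + 3)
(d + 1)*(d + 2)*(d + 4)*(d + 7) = d^4 + 14*d^3 + 63*d^2 + 106*d + 56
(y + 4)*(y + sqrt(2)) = y^2 + sqrt(2)*y + 4*y + 4*sqrt(2)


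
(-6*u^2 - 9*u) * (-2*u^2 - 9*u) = 12*u^4 + 72*u^3 + 81*u^2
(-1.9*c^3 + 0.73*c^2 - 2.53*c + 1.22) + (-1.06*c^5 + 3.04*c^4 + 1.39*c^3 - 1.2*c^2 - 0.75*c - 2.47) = -1.06*c^5 + 3.04*c^4 - 0.51*c^3 - 0.47*c^2 - 3.28*c - 1.25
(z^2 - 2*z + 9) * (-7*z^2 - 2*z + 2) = -7*z^4 + 12*z^3 - 57*z^2 - 22*z + 18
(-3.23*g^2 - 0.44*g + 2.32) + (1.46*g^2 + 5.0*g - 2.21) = -1.77*g^2 + 4.56*g + 0.11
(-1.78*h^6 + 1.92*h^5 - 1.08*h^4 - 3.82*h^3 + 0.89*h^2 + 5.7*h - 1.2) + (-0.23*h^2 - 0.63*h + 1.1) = -1.78*h^6 + 1.92*h^5 - 1.08*h^4 - 3.82*h^3 + 0.66*h^2 + 5.07*h - 0.0999999999999999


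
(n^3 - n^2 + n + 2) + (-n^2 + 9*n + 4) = n^3 - 2*n^2 + 10*n + 6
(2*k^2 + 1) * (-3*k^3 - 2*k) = -6*k^5 - 7*k^3 - 2*k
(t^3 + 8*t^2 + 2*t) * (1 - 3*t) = -3*t^4 - 23*t^3 + 2*t^2 + 2*t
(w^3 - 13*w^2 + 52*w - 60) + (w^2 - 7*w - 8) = w^3 - 12*w^2 + 45*w - 68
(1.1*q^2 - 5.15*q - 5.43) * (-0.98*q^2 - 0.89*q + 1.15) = -1.078*q^4 + 4.068*q^3 + 11.1699*q^2 - 1.0898*q - 6.2445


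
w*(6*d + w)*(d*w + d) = 6*d^2*w^2 + 6*d^2*w + d*w^3 + d*w^2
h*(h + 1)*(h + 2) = h^3 + 3*h^2 + 2*h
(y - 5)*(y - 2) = y^2 - 7*y + 10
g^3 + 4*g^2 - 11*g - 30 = (g - 3)*(g + 2)*(g + 5)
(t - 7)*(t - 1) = t^2 - 8*t + 7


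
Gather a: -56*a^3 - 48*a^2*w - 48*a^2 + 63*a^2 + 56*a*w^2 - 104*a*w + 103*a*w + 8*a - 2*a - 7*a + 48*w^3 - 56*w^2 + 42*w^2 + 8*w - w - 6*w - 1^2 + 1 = -56*a^3 + a^2*(15 - 48*w) + a*(56*w^2 - w - 1) + 48*w^3 - 14*w^2 + w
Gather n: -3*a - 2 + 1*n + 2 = -3*a + n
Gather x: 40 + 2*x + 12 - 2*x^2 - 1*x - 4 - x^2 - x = 48 - 3*x^2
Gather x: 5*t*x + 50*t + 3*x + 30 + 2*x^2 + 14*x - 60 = 50*t + 2*x^2 + x*(5*t + 17) - 30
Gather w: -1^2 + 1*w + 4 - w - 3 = 0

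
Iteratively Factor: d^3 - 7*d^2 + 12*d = (d - 3)*(d^2 - 4*d) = (d - 4)*(d - 3)*(d)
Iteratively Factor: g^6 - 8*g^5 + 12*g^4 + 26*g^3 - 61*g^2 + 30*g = (g - 1)*(g^5 - 7*g^4 + 5*g^3 + 31*g^2 - 30*g) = g*(g - 1)*(g^4 - 7*g^3 + 5*g^2 + 31*g - 30) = g*(g - 5)*(g - 1)*(g^3 - 2*g^2 - 5*g + 6) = g*(g - 5)*(g - 3)*(g - 1)*(g^2 + g - 2) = g*(g - 5)*(g - 3)*(g - 1)^2*(g + 2)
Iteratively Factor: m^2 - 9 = (m - 3)*(m + 3)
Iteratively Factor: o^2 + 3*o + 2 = (o + 1)*(o + 2)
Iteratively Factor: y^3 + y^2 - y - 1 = (y + 1)*(y^2 - 1) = (y + 1)^2*(y - 1)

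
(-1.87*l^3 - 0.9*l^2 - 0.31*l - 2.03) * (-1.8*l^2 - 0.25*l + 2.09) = 3.366*l^5 + 2.0875*l^4 - 3.1253*l^3 + 1.8505*l^2 - 0.1404*l - 4.2427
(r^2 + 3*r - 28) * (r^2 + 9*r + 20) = r^4 + 12*r^3 + 19*r^2 - 192*r - 560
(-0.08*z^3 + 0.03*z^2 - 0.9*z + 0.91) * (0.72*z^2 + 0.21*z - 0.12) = -0.0576*z^5 + 0.0048*z^4 - 0.6321*z^3 + 0.4626*z^2 + 0.2991*z - 0.1092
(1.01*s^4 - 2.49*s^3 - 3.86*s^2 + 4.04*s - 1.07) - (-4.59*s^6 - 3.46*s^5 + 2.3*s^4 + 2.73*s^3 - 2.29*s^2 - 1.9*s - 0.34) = 4.59*s^6 + 3.46*s^5 - 1.29*s^4 - 5.22*s^3 - 1.57*s^2 + 5.94*s - 0.73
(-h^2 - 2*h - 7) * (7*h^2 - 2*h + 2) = -7*h^4 - 12*h^3 - 47*h^2 + 10*h - 14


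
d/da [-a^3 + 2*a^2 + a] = -3*a^2 + 4*a + 1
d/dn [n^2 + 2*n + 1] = 2*n + 2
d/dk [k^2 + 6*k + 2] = 2*k + 6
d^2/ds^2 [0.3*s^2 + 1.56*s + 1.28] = 0.600000000000000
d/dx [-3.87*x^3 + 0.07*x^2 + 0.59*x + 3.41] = -11.61*x^2 + 0.14*x + 0.59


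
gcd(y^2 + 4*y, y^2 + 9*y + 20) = y + 4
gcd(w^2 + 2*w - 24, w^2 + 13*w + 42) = w + 6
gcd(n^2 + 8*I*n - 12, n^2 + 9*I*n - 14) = n + 2*I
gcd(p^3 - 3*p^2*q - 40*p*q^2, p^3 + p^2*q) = p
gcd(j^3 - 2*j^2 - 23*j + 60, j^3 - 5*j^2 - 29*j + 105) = j^2 + 2*j - 15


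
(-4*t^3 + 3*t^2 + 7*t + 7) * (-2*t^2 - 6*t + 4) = 8*t^5 + 18*t^4 - 48*t^3 - 44*t^2 - 14*t + 28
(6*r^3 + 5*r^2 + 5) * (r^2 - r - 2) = 6*r^5 - r^4 - 17*r^3 - 5*r^2 - 5*r - 10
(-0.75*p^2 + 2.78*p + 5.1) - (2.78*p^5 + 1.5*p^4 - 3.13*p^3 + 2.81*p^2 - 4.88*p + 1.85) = -2.78*p^5 - 1.5*p^4 + 3.13*p^3 - 3.56*p^2 + 7.66*p + 3.25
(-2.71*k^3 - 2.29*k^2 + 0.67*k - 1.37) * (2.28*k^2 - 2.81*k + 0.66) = -6.1788*k^5 + 2.3939*k^4 + 6.1739*k^3 - 6.5177*k^2 + 4.2919*k - 0.9042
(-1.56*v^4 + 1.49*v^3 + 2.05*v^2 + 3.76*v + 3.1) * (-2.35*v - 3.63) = 3.666*v^5 + 2.1613*v^4 - 10.2262*v^3 - 16.2775*v^2 - 20.9338*v - 11.253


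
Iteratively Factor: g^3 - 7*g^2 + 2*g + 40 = (g - 5)*(g^2 - 2*g - 8) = (g - 5)*(g - 4)*(g + 2)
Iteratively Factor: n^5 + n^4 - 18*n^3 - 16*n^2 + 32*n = (n + 2)*(n^4 - n^3 - 16*n^2 + 16*n) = (n - 4)*(n + 2)*(n^3 + 3*n^2 - 4*n) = n*(n - 4)*(n + 2)*(n^2 + 3*n - 4) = n*(n - 4)*(n + 2)*(n + 4)*(n - 1)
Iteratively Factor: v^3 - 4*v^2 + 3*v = (v)*(v^2 - 4*v + 3) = v*(v - 3)*(v - 1)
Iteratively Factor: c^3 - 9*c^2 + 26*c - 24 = (c - 2)*(c^2 - 7*c + 12) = (c - 4)*(c - 2)*(c - 3)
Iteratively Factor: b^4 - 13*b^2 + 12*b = (b - 1)*(b^3 + b^2 - 12*b) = b*(b - 1)*(b^2 + b - 12) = b*(b - 3)*(b - 1)*(b + 4)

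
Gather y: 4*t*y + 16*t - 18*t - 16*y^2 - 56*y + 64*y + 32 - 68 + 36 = -2*t - 16*y^2 + y*(4*t + 8)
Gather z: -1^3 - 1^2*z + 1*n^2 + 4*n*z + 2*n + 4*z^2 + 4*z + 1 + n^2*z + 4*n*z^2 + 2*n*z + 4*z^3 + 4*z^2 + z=n^2 + 2*n + 4*z^3 + z^2*(4*n + 8) + z*(n^2 + 6*n + 4)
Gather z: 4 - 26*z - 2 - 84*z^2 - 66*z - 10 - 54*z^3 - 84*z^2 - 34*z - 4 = -54*z^3 - 168*z^2 - 126*z - 12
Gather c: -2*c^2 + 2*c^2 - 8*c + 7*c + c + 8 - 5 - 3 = 0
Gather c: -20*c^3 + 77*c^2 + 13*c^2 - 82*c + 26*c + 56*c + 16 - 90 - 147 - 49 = -20*c^3 + 90*c^2 - 270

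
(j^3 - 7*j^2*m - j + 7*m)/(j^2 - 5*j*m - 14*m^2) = (j^2 - 1)/(j + 2*m)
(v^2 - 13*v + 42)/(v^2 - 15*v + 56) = (v - 6)/(v - 8)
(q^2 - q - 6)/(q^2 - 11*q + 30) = (q^2 - q - 6)/(q^2 - 11*q + 30)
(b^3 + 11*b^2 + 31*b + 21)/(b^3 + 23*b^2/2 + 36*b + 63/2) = 2*(b + 1)/(2*b + 3)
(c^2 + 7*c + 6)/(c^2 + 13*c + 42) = (c + 1)/(c + 7)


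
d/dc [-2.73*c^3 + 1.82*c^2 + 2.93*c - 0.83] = -8.19*c^2 + 3.64*c + 2.93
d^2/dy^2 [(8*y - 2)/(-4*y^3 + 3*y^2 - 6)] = 12*(-12*y^2*(2*y - 1)^2*(4*y - 1) + (16*y^2 - 8*y + (4*y - 1)^2)*(4*y^3 - 3*y^2 + 6))/(4*y^3 - 3*y^2 + 6)^3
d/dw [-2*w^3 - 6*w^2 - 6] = 6*w*(-w - 2)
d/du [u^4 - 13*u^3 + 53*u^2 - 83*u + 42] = 4*u^3 - 39*u^2 + 106*u - 83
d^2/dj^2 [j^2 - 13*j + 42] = 2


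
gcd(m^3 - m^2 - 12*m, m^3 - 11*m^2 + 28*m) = m^2 - 4*m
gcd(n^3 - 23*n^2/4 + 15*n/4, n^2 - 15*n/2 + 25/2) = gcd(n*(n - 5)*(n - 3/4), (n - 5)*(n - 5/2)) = n - 5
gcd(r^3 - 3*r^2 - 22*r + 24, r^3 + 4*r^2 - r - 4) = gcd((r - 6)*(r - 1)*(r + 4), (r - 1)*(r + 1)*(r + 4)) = r^2 + 3*r - 4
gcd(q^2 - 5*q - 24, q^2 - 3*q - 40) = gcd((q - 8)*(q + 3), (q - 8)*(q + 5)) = q - 8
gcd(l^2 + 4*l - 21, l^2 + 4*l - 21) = l^2 + 4*l - 21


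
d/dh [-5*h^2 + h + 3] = 1 - 10*h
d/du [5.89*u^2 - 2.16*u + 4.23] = 11.78*u - 2.16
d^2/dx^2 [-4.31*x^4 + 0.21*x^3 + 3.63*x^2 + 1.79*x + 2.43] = -51.72*x^2 + 1.26*x + 7.26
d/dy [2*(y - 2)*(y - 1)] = 4*y - 6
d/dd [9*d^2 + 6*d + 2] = 18*d + 6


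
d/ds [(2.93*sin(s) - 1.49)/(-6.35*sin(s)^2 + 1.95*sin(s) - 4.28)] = (18.6055*sin(s)^2 - 18.923*sin(s) - 9.6349)*cos(s)/(40.3225*sin(s)^4 - 24.765*sin(s)^3 + 58.1585*sin(s)^2 - 16.692*sin(s) + 18.3184)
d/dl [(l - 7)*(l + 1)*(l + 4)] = 3*l^2 - 4*l - 31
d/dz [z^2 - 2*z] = 2*z - 2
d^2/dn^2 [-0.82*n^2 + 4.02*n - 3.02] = -1.64000000000000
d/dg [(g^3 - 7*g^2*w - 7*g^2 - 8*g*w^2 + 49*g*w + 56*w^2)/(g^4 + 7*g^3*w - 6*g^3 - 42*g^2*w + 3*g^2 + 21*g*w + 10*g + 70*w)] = ((3*g^2 - 14*g*w - 14*g - 8*w^2 + 49*w)*(g^4 + 7*g^3*w - 6*g^3 - 42*g^2*w + 3*g^2 + 21*g*w + 10*g + 70*w) - (g^3 - 7*g^2*w - 7*g^2 - 8*g*w^2 + 49*g*w + 56*w^2)*(4*g^3 + 21*g^2*w - 18*g^2 - 84*g*w + 6*g + 21*w + 10))/(g^4 + 7*g^3*w - 6*g^3 - 42*g^2*w + 3*g^2 + 21*g*w + 10*g + 70*w)^2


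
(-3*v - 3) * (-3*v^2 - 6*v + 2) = 9*v^3 + 27*v^2 + 12*v - 6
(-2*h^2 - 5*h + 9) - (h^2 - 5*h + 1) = 8 - 3*h^2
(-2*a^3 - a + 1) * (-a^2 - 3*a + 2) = 2*a^5 + 6*a^4 - 3*a^3 + 2*a^2 - 5*a + 2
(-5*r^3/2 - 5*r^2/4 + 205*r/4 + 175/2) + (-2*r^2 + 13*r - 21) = -5*r^3/2 - 13*r^2/4 + 257*r/4 + 133/2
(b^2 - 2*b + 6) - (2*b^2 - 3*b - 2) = -b^2 + b + 8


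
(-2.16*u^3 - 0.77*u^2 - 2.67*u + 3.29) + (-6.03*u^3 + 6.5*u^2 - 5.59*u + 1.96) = -8.19*u^3 + 5.73*u^2 - 8.26*u + 5.25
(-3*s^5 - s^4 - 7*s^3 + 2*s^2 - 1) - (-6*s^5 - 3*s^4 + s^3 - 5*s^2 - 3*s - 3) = 3*s^5 + 2*s^4 - 8*s^3 + 7*s^2 + 3*s + 2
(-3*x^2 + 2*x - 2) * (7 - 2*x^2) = 6*x^4 - 4*x^3 - 17*x^2 + 14*x - 14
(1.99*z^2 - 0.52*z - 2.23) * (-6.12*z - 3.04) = -12.1788*z^3 - 2.8672*z^2 + 15.2284*z + 6.7792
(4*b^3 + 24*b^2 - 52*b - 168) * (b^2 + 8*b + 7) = 4*b^5 + 56*b^4 + 168*b^3 - 416*b^2 - 1708*b - 1176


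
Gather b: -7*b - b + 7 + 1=8 - 8*b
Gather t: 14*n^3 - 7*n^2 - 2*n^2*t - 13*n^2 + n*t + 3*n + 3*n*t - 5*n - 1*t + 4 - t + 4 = 14*n^3 - 20*n^2 - 2*n + t*(-2*n^2 + 4*n - 2) + 8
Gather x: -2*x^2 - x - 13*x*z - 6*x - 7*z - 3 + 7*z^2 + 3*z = -2*x^2 + x*(-13*z - 7) + 7*z^2 - 4*z - 3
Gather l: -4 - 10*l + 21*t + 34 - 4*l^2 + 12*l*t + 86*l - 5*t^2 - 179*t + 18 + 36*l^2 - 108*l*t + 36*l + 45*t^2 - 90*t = 32*l^2 + l*(112 - 96*t) + 40*t^2 - 248*t + 48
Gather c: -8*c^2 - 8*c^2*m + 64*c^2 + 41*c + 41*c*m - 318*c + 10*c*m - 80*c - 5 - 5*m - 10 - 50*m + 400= c^2*(56 - 8*m) + c*(51*m - 357) - 55*m + 385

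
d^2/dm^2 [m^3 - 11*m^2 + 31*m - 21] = 6*m - 22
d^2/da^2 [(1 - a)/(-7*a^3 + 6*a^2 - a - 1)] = 2*((a - 1)*(21*a^2 - 12*a + 1)^2 + (-21*a^2 + 12*a - 3*(a - 1)*(7*a - 2) - 1)*(7*a^3 - 6*a^2 + a + 1))/(7*a^3 - 6*a^2 + a + 1)^3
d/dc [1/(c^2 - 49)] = -2*c/(c^2 - 49)^2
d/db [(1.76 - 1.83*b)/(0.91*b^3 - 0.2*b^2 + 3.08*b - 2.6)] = (3.3306*b^3 - 5.1708*b^2 + 0.704*b - 0.6628)/(0.8281*b^6 - 0.364*b^5 + 5.6456*b^4 - 5.964*b^3 + 10.5264*b^2 - 16.016*b + 6.76)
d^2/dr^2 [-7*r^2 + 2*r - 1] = -14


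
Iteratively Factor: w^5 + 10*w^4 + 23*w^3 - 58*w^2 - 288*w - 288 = (w - 3)*(w^4 + 13*w^3 + 62*w^2 + 128*w + 96) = (w - 3)*(w + 4)*(w^3 + 9*w^2 + 26*w + 24) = (w - 3)*(w + 4)^2*(w^2 + 5*w + 6) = (w - 3)*(w + 3)*(w + 4)^2*(w + 2)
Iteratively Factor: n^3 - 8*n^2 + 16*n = (n - 4)*(n^2 - 4*n) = n*(n - 4)*(n - 4)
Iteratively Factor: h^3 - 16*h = (h - 4)*(h^2 + 4*h) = h*(h - 4)*(h + 4)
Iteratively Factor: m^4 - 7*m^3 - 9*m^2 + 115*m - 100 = (m - 1)*(m^3 - 6*m^2 - 15*m + 100) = (m - 1)*(m + 4)*(m^2 - 10*m + 25) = (m - 5)*(m - 1)*(m + 4)*(m - 5)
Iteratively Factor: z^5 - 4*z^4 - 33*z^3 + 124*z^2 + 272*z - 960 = (z + 4)*(z^4 - 8*z^3 - z^2 + 128*z - 240) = (z + 4)^2*(z^3 - 12*z^2 + 47*z - 60) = (z - 4)*(z + 4)^2*(z^2 - 8*z + 15) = (z - 5)*(z - 4)*(z + 4)^2*(z - 3)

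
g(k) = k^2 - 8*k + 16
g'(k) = 2*k - 8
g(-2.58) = 43.30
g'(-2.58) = -13.16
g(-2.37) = 40.58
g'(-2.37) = -12.74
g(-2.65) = 44.22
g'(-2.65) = -13.30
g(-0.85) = 23.52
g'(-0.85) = -9.70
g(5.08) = 1.17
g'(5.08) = 2.16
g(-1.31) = 28.20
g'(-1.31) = -10.62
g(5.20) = 1.44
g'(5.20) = 2.40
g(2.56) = 2.07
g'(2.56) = -2.88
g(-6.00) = 100.00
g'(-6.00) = -20.00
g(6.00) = 4.00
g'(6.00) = 4.00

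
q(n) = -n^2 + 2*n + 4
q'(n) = 2 - 2*n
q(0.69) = 4.90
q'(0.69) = 0.62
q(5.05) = -11.40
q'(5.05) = -8.10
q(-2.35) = -6.22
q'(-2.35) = 6.70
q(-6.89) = -57.25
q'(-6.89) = 15.78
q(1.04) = 5.00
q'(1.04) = -0.08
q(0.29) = 4.50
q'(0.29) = 1.42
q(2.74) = 1.97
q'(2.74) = -3.48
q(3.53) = -1.40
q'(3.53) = -5.06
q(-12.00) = -164.00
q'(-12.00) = 26.00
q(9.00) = -59.00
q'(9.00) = -16.00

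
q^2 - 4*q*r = q*(q - 4*r)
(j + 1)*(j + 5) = j^2 + 6*j + 5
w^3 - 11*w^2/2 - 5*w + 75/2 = (w - 5)*(w - 3)*(w + 5/2)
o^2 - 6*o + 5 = (o - 5)*(o - 1)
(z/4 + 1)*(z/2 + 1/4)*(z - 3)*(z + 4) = z^4/8 + 11*z^3/16 - 11*z^2/16 - 13*z/2 - 3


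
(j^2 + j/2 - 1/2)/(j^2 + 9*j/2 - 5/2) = (j + 1)/(j + 5)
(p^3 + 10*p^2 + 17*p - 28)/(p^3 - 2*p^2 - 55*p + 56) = (p + 4)/(p - 8)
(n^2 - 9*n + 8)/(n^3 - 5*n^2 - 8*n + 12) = (n - 8)/(n^2 - 4*n - 12)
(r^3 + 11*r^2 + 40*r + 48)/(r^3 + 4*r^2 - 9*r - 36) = (r + 4)/(r - 3)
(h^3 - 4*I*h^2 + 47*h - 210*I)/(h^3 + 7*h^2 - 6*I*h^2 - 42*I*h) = (h^2 + 2*I*h + 35)/(h*(h + 7))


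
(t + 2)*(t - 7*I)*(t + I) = t^3 + 2*t^2 - 6*I*t^2 + 7*t - 12*I*t + 14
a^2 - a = a*(a - 1)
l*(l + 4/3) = l^2 + 4*l/3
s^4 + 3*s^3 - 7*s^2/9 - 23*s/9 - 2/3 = (s - 1)*(s + 1/3)*(s + 2/3)*(s + 3)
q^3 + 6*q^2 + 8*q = q*(q + 2)*(q + 4)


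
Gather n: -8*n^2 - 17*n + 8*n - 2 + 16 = -8*n^2 - 9*n + 14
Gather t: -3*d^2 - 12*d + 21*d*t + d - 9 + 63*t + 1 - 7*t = -3*d^2 - 11*d + t*(21*d + 56) - 8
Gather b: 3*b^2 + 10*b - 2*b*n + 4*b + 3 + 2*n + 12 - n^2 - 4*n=3*b^2 + b*(14 - 2*n) - n^2 - 2*n + 15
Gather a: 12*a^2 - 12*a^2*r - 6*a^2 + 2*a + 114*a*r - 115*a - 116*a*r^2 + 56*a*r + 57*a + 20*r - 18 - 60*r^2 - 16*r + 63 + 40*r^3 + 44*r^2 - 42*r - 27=a^2*(6 - 12*r) + a*(-116*r^2 + 170*r - 56) + 40*r^3 - 16*r^2 - 38*r + 18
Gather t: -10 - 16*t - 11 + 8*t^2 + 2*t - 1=8*t^2 - 14*t - 22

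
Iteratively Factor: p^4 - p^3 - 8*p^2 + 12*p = (p - 2)*(p^3 + p^2 - 6*p) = p*(p - 2)*(p^2 + p - 6) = p*(p - 2)^2*(p + 3)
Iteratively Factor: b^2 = (b)*(b)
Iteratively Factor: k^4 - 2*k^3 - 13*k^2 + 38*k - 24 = (k - 2)*(k^3 - 13*k + 12) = (k - 3)*(k - 2)*(k^2 + 3*k - 4) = (k - 3)*(k - 2)*(k + 4)*(k - 1)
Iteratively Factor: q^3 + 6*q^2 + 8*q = (q + 4)*(q^2 + 2*q) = (q + 2)*(q + 4)*(q)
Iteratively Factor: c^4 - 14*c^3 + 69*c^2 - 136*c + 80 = (c - 4)*(c^3 - 10*c^2 + 29*c - 20) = (c - 5)*(c - 4)*(c^2 - 5*c + 4) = (c - 5)*(c - 4)^2*(c - 1)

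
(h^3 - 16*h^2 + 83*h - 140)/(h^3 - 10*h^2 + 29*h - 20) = (h - 7)/(h - 1)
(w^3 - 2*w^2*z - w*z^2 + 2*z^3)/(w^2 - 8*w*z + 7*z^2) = (-w^2 + w*z + 2*z^2)/(-w + 7*z)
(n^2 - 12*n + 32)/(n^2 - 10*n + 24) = (n - 8)/(n - 6)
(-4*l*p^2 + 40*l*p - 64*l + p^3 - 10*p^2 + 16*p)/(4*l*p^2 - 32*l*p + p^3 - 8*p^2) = (-4*l*p + 8*l + p^2 - 2*p)/(p*(4*l + p))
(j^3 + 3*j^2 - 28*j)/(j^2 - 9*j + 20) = j*(j + 7)/(j - 5)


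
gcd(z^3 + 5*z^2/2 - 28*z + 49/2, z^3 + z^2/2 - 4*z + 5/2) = z - 1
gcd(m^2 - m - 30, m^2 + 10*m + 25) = m + 5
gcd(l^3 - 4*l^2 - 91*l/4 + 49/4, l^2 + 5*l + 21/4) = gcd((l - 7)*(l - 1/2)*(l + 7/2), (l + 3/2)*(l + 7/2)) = l + 7/2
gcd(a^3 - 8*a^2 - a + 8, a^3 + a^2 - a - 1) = a^2 - 1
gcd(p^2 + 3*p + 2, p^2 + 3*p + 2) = p^2 + 3*p + 2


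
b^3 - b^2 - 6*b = b*(b - 3)*(b + 2)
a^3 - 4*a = a*(a - 2)*(a + 2)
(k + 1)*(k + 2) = k^2 + 3*k + 2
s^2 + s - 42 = (s - 6)*(s + 7)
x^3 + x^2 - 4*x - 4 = (x - 2)*(x + 1)*(x + 2)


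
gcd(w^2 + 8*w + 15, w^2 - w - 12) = w + 3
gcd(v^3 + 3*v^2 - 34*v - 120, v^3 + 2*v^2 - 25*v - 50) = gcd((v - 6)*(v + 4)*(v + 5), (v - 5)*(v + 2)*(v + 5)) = v + 5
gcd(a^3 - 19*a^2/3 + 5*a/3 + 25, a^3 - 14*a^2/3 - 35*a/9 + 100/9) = a^2 - 10*a/3 - 25/3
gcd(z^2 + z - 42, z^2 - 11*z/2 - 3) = z - 6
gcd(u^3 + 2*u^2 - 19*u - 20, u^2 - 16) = u - 4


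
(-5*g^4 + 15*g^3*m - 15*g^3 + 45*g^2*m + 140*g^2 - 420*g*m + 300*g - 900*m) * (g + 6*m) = -5*g^5 - 15*g^4*m - 15*g^4 + 90*g^3*m^2 - 45*g^3*m + 140*g^3 + 270*g^2*m^2 + 420*g^2*m + 300*g^2 - 2520*g*m^2 + 900*g*m - 5400*m^2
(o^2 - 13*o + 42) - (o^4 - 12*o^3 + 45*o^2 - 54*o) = -o^4 + 12*o^3 - 44*o^2 + 41*o + 42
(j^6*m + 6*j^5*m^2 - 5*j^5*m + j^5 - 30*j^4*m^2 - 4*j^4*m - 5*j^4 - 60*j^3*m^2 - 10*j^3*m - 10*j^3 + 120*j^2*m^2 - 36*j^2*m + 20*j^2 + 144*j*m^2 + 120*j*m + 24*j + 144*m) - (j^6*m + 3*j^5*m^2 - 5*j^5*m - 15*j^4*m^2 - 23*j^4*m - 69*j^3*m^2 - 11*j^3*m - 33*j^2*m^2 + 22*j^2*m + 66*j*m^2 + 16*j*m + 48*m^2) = 3*j^5*m^2 + j^5 - 15*j^4*m^2 + 19*j^4*m - 5*j^4 + 9*j^3*m^2 + j^3*m - 10*j^3 + 153*j^2*m^2 - 58*j^2*m + 20*j^2 + 78*j*m^2 + 104*j*m + 24*j - 48*m^2 + 144*m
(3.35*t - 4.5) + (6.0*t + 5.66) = 9.35*t + 1.16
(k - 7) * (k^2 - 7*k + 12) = k^3 - 14*k^2 + 61*k - 84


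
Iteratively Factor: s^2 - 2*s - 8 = (s + 2)*(s - 4)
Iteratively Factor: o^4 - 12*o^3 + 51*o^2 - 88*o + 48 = (o - 4)*(o^3 - 8*o^2 + 19*o - 12) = (o - 4)*(o - 1)*(o^2 - 7*o + 12) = (o - 4)^2*(o - 1)*(o - 3)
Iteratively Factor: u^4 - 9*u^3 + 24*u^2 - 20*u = (u - 5)*(u^3 - 4*u^2 + 4*u) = (u - 5)*(u - 2)*(u^2 - 2*u) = u*(u - 5)*(u - 2)*(u - 2)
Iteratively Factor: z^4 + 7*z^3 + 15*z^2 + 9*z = (z + 1)*(z^3 + 6*z^2 + 9*z) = z*(z + 1)*(z^2 + 6*z + 9) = z*(z + 1)*(z + 3)*(z + 3)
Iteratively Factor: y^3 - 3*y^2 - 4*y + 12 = (y - 2)*(y^2 - y - 6) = (y - 3)*(y - 2)*(y + 2)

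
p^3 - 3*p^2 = p^2*(p - 3)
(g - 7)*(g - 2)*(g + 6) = g^3 - 3*g^2 - 40*g + 84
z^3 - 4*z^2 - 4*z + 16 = (z - 4)*(z - 2)*(z + 2)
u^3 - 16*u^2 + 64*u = u*(u - 8)^2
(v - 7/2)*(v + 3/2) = v^2 - 2*v - 21/4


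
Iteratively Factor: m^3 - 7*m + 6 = (m - 2)*(m^2 + 2*m - 3) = (m - 2)*(m + 3)*(m - 1)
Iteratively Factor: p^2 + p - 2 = (p - 1)*(p + 2)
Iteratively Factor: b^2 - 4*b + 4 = (b - 2)*(b - 2)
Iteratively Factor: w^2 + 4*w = (w + 4)*(w)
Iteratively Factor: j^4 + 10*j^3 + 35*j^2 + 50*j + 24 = (j + 1)*(j^3 + 9*j^2 + 26*j + 24) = (j + 1)*(j + 2)*(j^2 + 7*j + 12) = (j + 1)*(j + 2)*(j + 4)*(j + 3)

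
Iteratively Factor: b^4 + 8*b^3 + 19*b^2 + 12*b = (b + 3)*(b^3 + 5*b^2 + 4*b) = (b + 1)*(b + 3)*(b^2 + 4*b) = (b + 1)*(b + 3)*(b + 4)*(b)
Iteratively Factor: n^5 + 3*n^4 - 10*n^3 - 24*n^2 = (n)*(n^4 + 3*n^3 - 10*n^2 - 24*n) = n^2*(n^3 + 3*n^2 - 10*n - 24) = n^2*(n + 2)*(n^2 + n - 12) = n^2*(n - 3)*(n + 2)*(n + 4)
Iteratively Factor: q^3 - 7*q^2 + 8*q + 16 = (q - 4)*(q^2 - 3*q - 4) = (q - 4)*(q + 1)*(q - 4)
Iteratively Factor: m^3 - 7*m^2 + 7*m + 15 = (m - 5)*(m^2 - 2*m - 3) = (m - 5)*(m - 3)*(m + 1)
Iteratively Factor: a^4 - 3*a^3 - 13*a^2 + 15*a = (a + 3)*(a^3 - 6*a^2 + 5*a) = (a - 1)*(a + 3)*(a^2 - 5*a) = a*(a - 1)*(a + 3)*(a - 5)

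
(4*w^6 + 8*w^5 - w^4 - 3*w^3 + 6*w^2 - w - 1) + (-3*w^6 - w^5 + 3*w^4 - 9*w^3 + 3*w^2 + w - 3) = w^6 + 7*w^5 + 2*w^4 - 12*w^3 + 9*w^2 - 4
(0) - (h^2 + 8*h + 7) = -h^2 - 8*h - 7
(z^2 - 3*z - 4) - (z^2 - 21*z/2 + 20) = 15*z/2 - 24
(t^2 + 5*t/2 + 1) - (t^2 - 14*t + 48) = 33*t/2 - 47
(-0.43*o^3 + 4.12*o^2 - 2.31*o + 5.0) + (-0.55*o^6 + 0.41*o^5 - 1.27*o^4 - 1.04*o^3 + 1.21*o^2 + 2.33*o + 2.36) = -0.55*o^6 + 0.41*o^5 - 1.27*o^4 - 1.47*o^3 + 5.33*o^2 + 0.02*o + 7.36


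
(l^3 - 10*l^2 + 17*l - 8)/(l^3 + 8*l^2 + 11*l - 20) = (l^2 - 9*l + 8)/(l^2 + 9*l + 20)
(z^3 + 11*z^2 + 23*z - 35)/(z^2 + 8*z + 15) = (z^2 + 6*z - 7)/(z + 3)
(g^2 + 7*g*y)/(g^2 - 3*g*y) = (g + 7*y)/(g - 3*y)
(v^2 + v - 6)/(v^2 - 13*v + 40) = (v^2 + v - 6)/(v^2 - 13*v + 40)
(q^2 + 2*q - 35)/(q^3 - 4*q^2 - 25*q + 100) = (q + 7)/(q^2 + q - 20)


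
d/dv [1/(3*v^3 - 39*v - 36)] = (13/3 - v^2)/(-v^3 + 13*v + 12)^2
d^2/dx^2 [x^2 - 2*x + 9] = 2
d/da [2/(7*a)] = -2/(7*a^2)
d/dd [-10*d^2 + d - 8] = 1 - 20*d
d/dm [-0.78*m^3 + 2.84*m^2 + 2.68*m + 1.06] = -2.34*m^2 + 5.68*m + 2.68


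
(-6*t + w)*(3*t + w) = -18*t^2 - 3*t*w + w^2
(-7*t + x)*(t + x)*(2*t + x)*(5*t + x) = -70*t^4 - 109*t^3*x - 39*t^2*x^2 + t*x^3 + x^4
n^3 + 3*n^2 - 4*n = n*(n - 1)*(n + 4)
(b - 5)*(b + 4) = b^2 - b - 20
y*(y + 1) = y^2 + y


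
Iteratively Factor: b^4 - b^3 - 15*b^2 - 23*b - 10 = (b - 5)*(b^3 + 4*b^2 + 5*b + 2) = (b - 5)*(b + 1)*(b^2 + 3*b + 2) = (b - 5)*(b + 1)*(b + 2)*(b + 1)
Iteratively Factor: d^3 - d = (d)*(d^2 - 1) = d*(d + 1)*(d - 1)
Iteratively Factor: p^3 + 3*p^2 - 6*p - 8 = (p + 1)*(p^2 + 2*p - 8) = (p - 2)*(p + 1)*(p + 4)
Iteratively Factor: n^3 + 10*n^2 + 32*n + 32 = (n + 4)*(n^2 + 6*n + 8) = (n + 4)^2*(n + 2)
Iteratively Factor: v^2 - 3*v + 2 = (v - 2)*(v - 1)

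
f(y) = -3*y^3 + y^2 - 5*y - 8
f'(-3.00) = -92.00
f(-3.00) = 97.00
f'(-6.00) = -341.00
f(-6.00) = 706.00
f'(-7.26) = -493.89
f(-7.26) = 1228.98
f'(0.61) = -7.13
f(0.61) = -11.36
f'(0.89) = -10.35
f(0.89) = -13.77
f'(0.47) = -6.05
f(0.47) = -10.44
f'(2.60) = -60.64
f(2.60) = -66.97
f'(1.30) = -17.61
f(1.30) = -19.40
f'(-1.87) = -40.21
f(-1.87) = 24.46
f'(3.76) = -124.72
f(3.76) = -172.13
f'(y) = -9*y^2 + 2*y - 5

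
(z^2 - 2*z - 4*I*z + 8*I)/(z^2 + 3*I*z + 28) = (z - 2)/(z + 7*I)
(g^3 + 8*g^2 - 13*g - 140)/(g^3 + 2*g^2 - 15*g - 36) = (g^2 + 12*g + 35)/(g^2 + 6*g + 9)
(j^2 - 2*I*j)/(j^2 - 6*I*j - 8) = j/(j - 4*I)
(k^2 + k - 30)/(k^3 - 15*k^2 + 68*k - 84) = (k^2 + k - 30)/(k^3 - 15*k^2 + 68*k - 84)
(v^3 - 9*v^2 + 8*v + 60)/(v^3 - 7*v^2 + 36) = (v - 5)/(v - 3)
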